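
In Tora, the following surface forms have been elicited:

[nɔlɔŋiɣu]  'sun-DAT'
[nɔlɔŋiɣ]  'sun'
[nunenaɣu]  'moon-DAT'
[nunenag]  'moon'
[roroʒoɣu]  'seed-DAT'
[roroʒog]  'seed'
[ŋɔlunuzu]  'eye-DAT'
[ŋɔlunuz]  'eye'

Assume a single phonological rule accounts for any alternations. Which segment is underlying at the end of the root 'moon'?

/g/

The stem for 'moon' ends in [ɣ] in [nunenaɣu] but [g] in [nunenag].
The stem 'sun' ([nɔlɔŋiɣu], [nɔlɔŋiɣ]) shows [ɣ] unchanged in both environments, so [ɣ] cannot be basic with [g] derived in isolation.
The underlying segment must be /g/; voiced stops become fricatives between vowels, yielding [ɣ] there.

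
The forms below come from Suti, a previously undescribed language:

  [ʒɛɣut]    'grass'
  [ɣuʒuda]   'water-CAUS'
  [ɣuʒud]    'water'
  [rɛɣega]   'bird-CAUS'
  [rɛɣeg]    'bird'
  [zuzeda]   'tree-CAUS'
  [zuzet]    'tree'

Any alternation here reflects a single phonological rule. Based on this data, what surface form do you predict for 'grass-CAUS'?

'tree' shows [d] ~ [t] at the end of the stem ([zuzeda] vs [zuzet]).
If /d/ were underlying and a rule turned it into [t] in isolation, 'water' would also alternate; but it has [d] in both [ɣuʒuda] and [ɣuʒud].
The underlying segment must be /t/; voiceless stops become voiced between vowels, yielding [d] there.
The one attested form of 'grass', [ʒɛɣut], shows underlying /ʒɛɣut/. Applying the same rule between vowels gives [ʒɛɣuda].

[ʒɛɣuda]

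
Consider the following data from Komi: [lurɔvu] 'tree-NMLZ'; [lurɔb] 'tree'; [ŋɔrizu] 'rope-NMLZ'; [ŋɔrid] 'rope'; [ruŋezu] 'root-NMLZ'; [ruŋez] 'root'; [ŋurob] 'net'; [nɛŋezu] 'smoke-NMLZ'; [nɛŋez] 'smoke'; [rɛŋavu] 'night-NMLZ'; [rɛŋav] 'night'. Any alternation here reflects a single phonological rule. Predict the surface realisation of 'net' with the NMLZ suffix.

The root 'tree' surfaces as [lurɔvu] and [lurɔb], with a stem-final [v] ~ [b] alternation.
If /v/ were underlying and a rule turned it into [b] in isolation, 'night' would also alternate; but it has [v] in both [rɛŋavu] and [rɛŋav].
Therefore /b/ is basic and [v] is derived by intervocalic spirantization (voiced stops become fricatives between vowels).
The one attested form of 'net', [ŋurob], shows underlying /ŋurob/. Applying the same rule between vowels gives [ŋurovu].

[ŋurovu]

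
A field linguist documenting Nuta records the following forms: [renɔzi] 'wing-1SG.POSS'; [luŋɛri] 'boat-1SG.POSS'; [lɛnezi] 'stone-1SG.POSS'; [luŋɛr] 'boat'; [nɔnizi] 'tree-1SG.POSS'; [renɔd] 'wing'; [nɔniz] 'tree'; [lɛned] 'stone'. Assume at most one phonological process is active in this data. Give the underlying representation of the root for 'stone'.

The stem for 'stone' ends in [d] in [lɛned] but [z] in [lɛnezi].
The stem 'tree' ([nɔniz], [nɔnizi]) shows [z] unchanged in both environments, so [z] cannot be basic with [d] derived in isolation.
So /d/ is underlying, and a rule of intervocalic spirantization — voiced stops become fricatives between vowels — gives [z].

/lɛned/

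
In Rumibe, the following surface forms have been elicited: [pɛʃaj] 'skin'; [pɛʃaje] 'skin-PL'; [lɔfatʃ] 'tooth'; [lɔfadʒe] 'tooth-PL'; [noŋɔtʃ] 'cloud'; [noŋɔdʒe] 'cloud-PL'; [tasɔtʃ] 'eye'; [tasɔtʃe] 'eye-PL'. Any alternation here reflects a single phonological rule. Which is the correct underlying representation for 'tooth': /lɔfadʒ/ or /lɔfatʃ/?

'tooth' shows [tʃ] ~ [dʒ] at the end of the stem ([lɔfatʃ] vs [lɔfadʒe]).
The stem 'eye' ([tasɔtʃ], [tasɔtʃe]) shows [tʃ] unchanged in both environments, so [tʃ] cannot be basic with [dʒ] derived before the PL suffix.
Therefore /dʒ/ is basic and [tʃ] is derived by word-final obstruent devoicing (voiced obstruents become voiceless word-finally).

/lɔfadʒ/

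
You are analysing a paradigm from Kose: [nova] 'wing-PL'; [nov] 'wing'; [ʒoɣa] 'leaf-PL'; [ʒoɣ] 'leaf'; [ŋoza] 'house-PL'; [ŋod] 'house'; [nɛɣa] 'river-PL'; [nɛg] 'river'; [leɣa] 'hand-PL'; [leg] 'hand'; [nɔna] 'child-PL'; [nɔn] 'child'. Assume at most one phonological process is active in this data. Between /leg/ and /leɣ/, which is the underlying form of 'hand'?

'hand' shows [ɣ] ~ [g] at the end of the stem ([leɣa] vs [leg]).
But 'leaf' keeps [ɣ] in both environments ([ʒoɣa], [ʒoɣ]), so there is no rule changing /ɣ/ to [g] in isolation.
So /g/ is underlying, and a rule of intervocalic spirantization — voiced stops become fricatives between vowels — gives [ɣ].

/leg/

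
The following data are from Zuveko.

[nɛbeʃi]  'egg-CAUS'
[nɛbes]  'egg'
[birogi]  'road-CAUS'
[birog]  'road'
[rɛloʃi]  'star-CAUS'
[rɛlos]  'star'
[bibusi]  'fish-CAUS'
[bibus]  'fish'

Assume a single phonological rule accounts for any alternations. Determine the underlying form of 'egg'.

The stem for 'egg' ends in [ʃ] in [nɛbeʃi] but [s] in [nɛbes].
Compare 'fish', with invariant [s] in [bibusi] and [bibus]: an analysis with underlying /s/ and a rule producing [ʃ] before the CAUS suffix would wrongly predict alternation here too.
The underlying segment must be /ʃ/; palato-alveolar /ʃ/ becomes [s] when no front vowel follows, yielding [s] there.

/nɛbeʃ/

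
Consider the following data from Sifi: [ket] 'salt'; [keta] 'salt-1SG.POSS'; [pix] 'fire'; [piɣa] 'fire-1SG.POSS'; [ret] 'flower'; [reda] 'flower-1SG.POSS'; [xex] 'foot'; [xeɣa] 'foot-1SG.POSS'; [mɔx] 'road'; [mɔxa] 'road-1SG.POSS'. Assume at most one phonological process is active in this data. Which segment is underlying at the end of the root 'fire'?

The stem for 'fire' ends in [x] in [pix] but [ɣ] in [piɣa].
But 'road' keeps [x] in both environments ([mɔx], [mɔxa]), so there is no rule changing /x/ to [ɣ] before the 1SG.POSS suffix.
The alternation reflects word-final obstruent devoicing: voiced obstruents become voiceless word-finally. /ɣ/ is underlying.

/ɣ/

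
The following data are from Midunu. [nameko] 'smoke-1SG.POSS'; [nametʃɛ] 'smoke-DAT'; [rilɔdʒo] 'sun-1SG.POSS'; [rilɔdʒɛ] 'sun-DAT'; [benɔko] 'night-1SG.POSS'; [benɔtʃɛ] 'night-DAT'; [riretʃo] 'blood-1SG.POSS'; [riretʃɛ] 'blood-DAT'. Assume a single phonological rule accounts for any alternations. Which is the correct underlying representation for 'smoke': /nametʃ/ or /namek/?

'smoke' shows [k] ~ [tʃ] at the end of the stem ([nameko] vs [nametʃɛ]).
But 'blood' keeps [tʃ] in both environments ([riretʃo], [riretʃɛ]), so there is no rule changing /tʃ/ to [k] before the 1SG.POSS suffix.
The underlying segment must be /k/; /k/ becomes palato-alveolar [tʃ] before a front vowel, yielding [tʃ] there.

/namek/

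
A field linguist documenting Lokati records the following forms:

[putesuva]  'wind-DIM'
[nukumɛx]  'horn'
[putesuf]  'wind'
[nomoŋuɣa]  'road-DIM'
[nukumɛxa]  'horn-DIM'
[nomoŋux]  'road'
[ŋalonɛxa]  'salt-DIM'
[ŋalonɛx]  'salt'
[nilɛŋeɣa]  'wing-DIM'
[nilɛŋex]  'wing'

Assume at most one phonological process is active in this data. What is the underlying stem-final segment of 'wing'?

The stem for 'wing' ends in [ɣ] in [nilɛŋeɣa] but [x] in [nilɛŋex].
But 'horn' keeps [x] in both environments ([nukumɛxa], [nukumɛx]), so there is no rule changing /x/ to [ɣ] before the DIM suffix.
Therefore /ɣ/ is basic and [x] is derived by word-final obstruent devoicing (voiced obstruents become voiceless word-finally).

/ɣ/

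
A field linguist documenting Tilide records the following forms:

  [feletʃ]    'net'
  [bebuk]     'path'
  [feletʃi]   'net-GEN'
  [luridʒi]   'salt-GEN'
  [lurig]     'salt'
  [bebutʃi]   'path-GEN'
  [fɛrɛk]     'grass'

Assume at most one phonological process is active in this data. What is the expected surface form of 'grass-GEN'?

'path' shows [tʃ] ~ [k] at the end of the stem ([bebutʃi] vs [bebuk]).
The stem 'net' ([feletʃi], [feletʃ]) shows [tʃ] unchanged in both environments, so [tʃ] cannot be basic with [k] derived in isolation.
The underlying segment must be /k/; /k/ and /g/ become palato-alveolar [tʃ] and [dʒ] before a front vowel, yielding [tʃ] there.
From [fɛrɛk] the stem 'grass' is /fɛrɛk/; before a front vowel this yields [fɛrɛtʃi].

[fɛrɛtʃi]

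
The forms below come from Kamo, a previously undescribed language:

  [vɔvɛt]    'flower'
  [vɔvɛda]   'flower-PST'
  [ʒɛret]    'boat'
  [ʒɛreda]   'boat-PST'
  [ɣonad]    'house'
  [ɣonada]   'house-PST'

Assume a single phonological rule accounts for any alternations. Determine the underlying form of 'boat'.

The stem for 'boat' ends in [t] in [ʒɛret] but [d] in [ʒɛreda].
Compare 'house', with invariant [d] in [ɣonad] and [ɣonada]: an analysis with underlying /d/ and a rule producing [t] in isolation would wrongly predict alternation here too.
The alternation reflects intervocalic voicing: voiceless stops become voiced between vowels. /t/ is underlying.
So 'boat' = /ʒɛret/.

/ʒɛret/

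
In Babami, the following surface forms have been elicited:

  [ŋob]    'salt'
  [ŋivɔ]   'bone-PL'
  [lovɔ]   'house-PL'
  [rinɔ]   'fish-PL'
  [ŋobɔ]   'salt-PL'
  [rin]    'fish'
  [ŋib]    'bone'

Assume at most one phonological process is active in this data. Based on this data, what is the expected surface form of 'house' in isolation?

[lob]

'bone' shows [b] ~ [v] at the end of the stem ([ŋib] vs [ŋivɔ]).
But 'salt' keeps [b] in both environments ([ŋob], [ŋobɔ]), so there is no rule changing /b/ to [v] before the PL suffix.
Therefore /v/ is basic and [b] is derived by word-final hardening (voiced fricatives become stops word-finally).
From [lovɔ] the stem 'house' is /lov/; word-finally this yields [lob].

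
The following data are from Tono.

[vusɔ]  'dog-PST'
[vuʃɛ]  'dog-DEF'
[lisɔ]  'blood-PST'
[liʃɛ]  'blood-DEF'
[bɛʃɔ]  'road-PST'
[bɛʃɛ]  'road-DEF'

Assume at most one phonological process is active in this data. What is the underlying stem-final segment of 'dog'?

'dog' shows [s] ~ [ʃ] at the end of the stem ([vusɔ] vs [vuʃɛ]).
But 'road' keeps [ʃ] in both environments ([bɛʃɔ], [bɛʃɛ]), so there is no rule changing /ʃ/ to [s] before the PST suffix.
The underlying segment must be /s/; /s/ becomes palato-alveolar [ʃ] before a front vowel, yielding [ʃ] there.

/s/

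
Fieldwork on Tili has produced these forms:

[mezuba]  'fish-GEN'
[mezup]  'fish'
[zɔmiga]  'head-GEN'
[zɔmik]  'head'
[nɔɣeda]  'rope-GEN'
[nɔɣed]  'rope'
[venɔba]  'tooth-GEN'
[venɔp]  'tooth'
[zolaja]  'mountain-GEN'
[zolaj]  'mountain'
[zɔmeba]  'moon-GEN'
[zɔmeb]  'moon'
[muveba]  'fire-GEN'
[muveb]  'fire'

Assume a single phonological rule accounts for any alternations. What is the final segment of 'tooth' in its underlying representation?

The root 'tooth' surfaces as [venɔba] and [venɔp], with a stem-final [b] ~ [p] alternation.
Compare 'moon', with invariant [b] in [zɔmeba] and [zɔmeb]: an analysis with underlying /b/ and a rule producing [p] in isolation would wrongly predict alternation here too.
The alternation reflects intervocalic voicing: voiceless stops become voiced between vowels. /p/ is underlying.

/p/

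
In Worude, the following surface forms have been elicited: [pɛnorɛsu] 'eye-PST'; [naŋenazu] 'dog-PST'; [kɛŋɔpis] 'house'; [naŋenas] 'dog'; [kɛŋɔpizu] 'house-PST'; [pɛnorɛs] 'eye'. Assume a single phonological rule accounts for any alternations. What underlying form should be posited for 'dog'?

/naŋenaz/

In [naŋenas] and [naŋenazu] the final segment of 'dog' alternates: [s] ~ [z].
But 'eye' keeps [s] in both environments ([pɛnorɛs], [pɛnorɛsu]), so there is no rule changing /s/ to [z] before the PST suffix.
The alternation reflects word-final obstruent devoicing: voiced obstruents become voiceless word-finally. /z/ is underlying.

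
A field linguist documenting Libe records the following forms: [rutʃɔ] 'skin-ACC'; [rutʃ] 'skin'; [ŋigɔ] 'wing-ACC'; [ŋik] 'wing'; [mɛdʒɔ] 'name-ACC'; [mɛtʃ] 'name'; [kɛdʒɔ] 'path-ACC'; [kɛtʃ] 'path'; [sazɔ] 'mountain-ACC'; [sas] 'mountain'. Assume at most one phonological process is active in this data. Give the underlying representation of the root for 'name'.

In [mɛdʒɔ] and [mɛtʃ] the final segment of 'name' alternates: [dʒ] ~ [tʃ].
If /tʃ/ were underlying and a rule turned it into [dʒ] before the ACC suffix, 'skin' would also alternate; but it has [tʃ] in both [rutʃɔ] and [rutʃ].
The alternation reflects word-final obstruent devoicing: voiced obstruents become voiceless word-finally. /dʒ/ is underlying.

/mɛdʒ/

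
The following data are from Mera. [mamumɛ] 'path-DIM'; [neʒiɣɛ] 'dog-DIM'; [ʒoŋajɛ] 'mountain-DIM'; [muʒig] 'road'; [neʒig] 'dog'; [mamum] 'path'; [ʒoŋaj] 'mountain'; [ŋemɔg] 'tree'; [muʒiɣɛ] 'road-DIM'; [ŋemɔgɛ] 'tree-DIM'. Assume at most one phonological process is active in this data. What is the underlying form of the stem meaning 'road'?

/muʒiɣ/

The root 'road' surfaces as [muʒig] and [muʒiɣɛ], with a stem-final [g] ~ [ɣ] alternation.
If /g/ were underlying and a rule turned it into [ɣ] before the DIM suffix, 'tree' would also alternate; but it has [g] in both [ŋemɔg] and [ŋemɔgɛ].
Therefore /ɣ/ is basic and [g] is derived by word-final hardening (voiced fricatives become stops word-finally).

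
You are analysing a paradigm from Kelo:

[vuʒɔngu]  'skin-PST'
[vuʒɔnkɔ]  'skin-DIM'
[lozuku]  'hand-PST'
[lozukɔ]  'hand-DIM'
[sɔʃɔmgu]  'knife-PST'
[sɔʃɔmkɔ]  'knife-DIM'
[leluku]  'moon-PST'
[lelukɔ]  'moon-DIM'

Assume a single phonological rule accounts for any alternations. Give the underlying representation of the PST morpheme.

The PST morpheme has two allomorphs, [-gu] and [-ku].
By contrast the DIM suffix keeps its initial [k] throughout — that segment must be underlying.
So the underlying form is /-gu/, and voiced stops become voiceless after a vowel.

/-gu/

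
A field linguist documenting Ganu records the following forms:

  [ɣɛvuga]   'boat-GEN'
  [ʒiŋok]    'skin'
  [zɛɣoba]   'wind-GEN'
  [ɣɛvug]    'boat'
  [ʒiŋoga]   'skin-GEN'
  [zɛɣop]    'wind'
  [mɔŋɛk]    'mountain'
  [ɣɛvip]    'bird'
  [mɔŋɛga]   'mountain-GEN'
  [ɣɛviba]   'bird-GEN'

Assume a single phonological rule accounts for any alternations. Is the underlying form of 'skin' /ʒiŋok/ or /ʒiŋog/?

In [ʒiŋoga] and [ʒiŋok] the final segment of 'skin' alternates: [g] ~ [k].
The stem 'boat' ([ɣɛvuga], [ɣɛvug]) shows [g] unchanged in both environments, so [g] cannot be basic with [k] derived in isolation.
The underlying segment must be /k/; voiceless stops become voiced between vowels, yielding [g] there.

/ʒiŋok/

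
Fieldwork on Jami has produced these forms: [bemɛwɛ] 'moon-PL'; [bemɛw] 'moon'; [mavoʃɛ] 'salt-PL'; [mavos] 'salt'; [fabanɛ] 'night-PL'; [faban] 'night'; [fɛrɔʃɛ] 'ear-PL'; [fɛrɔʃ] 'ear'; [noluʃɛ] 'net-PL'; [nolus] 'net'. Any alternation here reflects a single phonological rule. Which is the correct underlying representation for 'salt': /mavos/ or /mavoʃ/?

In [mavoʃɛ] and [mavos] the final segment of 'salt' alternates: [ʃ] ~ [s].
If /ʃ/ were underlying and a rule turned it into [s] in isolation, 'ear' would also alternate; but it has [ʃ] in both [fɛrɔʃɛ] and [fɛrɔʃ].
So /s/ is underlying, and a rule of palatalization before a front vowel — /s/ becomes palato-alveolar [ʃ] before a front vowel — gives [ʃ].

/mavos/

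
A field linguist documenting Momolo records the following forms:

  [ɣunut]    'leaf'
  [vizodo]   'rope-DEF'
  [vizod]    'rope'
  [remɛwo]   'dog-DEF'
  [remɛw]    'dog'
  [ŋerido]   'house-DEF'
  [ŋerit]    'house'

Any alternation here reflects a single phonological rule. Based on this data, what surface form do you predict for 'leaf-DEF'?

[ɣunudo]

In [ŋerido] and [ŋerit] the final segment of 'house' alternates: [d] ~ [t].
If /d/ were underlying and a rule turned it into [t] in isolation, 'rope' would also alternate; but it has [d] in both [vizodo] and [vizod].
Therefore /t/ is basic and [d] is derived by intervocalic voicing (voiceless stops become voiced between vowels).
From [ɣunut] the stem 'leaf' is /ɣunut/; between vowels this yields [ɣunudo].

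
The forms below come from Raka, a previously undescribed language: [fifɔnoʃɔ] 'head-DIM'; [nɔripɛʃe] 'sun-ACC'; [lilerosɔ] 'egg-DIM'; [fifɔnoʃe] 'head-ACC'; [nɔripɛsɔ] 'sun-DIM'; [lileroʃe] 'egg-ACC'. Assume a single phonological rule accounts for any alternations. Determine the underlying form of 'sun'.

'sun' shows [ʃ] ~ [s] at the end of the stem ([nɔripɛʃe] vs [nɔripɛsɔ]).
Compare 'head', with invariant [ʃ] in [fifɔnoʃe] and [fifɔnoʃɔ]: an analysis with underlying /ʃ/ and a rule producing [s] before the DIM suffix would wrongly predict alternation here too.
So /s/ is underlying, and a rule of palatalization before a front vowel — /s/ becomes palato-alveolar [ʃ] before a front vowel — gives [ʃ].

/nɔripɛs/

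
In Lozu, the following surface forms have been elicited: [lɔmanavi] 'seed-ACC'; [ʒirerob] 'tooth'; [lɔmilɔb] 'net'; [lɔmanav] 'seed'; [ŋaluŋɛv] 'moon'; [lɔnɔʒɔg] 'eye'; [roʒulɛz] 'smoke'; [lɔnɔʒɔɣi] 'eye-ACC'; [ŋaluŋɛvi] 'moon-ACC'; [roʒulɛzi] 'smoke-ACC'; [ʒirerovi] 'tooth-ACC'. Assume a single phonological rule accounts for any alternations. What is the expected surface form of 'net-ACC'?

[lɔmilɔvi]

The root 'tooth' surfaces as [ʒirerovi] and [ʒirerob], with a stem-final [v] ~ [b] alternation.
The stem 'moon' ([ŋaluŋɛvi], [ŋaluŋɛv]) shows [v] unchanged in both environments, so [v] cannot be basic with [b] derived in isolation.
Therefore /b/ is basic and [v] is derived by intervocalic spirantization (voiced stops become fricatives between vowels).
From [lɔmilɔb] the stem 'net' is /lɔmilɔb/; between vowels this yields [lɔmilɔvi].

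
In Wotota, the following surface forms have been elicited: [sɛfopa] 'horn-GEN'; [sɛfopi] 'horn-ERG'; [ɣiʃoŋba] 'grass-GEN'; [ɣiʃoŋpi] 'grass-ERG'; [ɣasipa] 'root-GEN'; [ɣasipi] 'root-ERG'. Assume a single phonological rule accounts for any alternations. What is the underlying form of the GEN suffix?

/-ba/

The GEN suffix surfaces as [-ba] and [-pa], depending on the final segment of the stem.
The ERG suffix, which begins with [p], is invariant after every stem; so [p] is not altered by any rule here.
The GEN suffix is therefore /-ba/ underlyingly, with post-vocalic devoicing: voiced stops become voiceless after a vowel.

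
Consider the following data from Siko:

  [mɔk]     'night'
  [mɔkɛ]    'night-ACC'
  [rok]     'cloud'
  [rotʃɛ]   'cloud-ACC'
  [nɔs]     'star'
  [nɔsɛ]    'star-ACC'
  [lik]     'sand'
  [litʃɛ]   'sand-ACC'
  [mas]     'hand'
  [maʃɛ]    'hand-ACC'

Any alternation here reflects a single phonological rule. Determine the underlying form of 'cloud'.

The root 'cloud' surfaces as [rok] and [rotʃɛ], with a stem-final [k] ~ [tʃ] alternation.
If /k/ were underlying and a rule turned it into [tʃ] before the ACC suffix, 'night' would also alternate; but it has [k] in both [mɔk] and [mɔkɛ].
The alternation reflects depalatalization: palato-alveolar /tʃ/ and /ʃ/ become [k] and [s] when no front vowel follows. /tʃ/ is underlying.

/rotʃ/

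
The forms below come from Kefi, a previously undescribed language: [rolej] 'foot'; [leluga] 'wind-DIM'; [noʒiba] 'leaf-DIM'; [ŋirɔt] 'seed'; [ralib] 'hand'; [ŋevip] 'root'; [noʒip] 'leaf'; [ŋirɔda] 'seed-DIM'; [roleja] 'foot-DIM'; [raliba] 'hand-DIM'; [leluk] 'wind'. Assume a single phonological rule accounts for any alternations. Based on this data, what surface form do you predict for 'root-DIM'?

'leaf' shows [b] ~ [p] at the end of the stem ([noʒiba] vs [noʒip]).
If /b/ were underlying and a rule turned it into [p] in isolation, 'hand' would also alternate; but it has [b] in both [raliba] and [ralib].
So /p/ is underlying, and a rule of intervocalic voicing — voiceless stops become voiced between vowels — gives [b].
The one attested form of 'root', [ŋevip], shows underlying /ŋevip/. Applying the same rule between vowels gives [ŋeviba].

[ŋeviba]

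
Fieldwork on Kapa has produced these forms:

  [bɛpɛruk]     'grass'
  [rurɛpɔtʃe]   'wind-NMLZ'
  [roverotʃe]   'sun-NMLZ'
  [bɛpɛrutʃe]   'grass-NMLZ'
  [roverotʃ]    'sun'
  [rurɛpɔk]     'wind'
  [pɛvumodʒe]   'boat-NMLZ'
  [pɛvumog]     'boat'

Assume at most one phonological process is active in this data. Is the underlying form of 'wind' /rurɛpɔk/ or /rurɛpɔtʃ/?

The stem for 'wind' ends in [tʃ] in [rurɛpɔtʃe] but [k] in [rurɛpɔk].
The stem 'sun' ([roverotʃe], [roverotʃ]) shows [tʃ] unchanged in both environments, so [tʃ] cannot be basic with [k] derived in isolation.
So /k/ is underlying, and a rule of palatalization before a front vowel — /k/ and /g/ become palato-alveolar [tʃ] and [dʒ] before a front vowel — gives [tʃ].

/rurɛpɔk/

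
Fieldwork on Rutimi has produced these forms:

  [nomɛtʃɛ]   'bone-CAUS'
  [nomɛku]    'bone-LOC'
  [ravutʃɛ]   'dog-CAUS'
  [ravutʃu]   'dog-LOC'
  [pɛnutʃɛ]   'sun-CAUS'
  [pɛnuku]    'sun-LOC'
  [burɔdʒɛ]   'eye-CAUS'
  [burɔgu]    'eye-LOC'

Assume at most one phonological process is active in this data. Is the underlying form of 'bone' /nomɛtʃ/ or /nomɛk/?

'bone' shows [tʃ] ~ [k] at the end of the stem ([nomɛtʃɛ] vs [nomɛku]).
If /tʃ/ were underlying and a rule turned it into [k] before the LOC suffix, 'dog' would also alternate; but it has [tʃ] in both [ravutʃɛ] and [ravutʃu].
The alternation reflects palatalization before a front vowel: /k/ and /g/ become palato-alveolar [tʃ] and [dʒ] before a front vowel. /k/ is underlying.

/nomɛk/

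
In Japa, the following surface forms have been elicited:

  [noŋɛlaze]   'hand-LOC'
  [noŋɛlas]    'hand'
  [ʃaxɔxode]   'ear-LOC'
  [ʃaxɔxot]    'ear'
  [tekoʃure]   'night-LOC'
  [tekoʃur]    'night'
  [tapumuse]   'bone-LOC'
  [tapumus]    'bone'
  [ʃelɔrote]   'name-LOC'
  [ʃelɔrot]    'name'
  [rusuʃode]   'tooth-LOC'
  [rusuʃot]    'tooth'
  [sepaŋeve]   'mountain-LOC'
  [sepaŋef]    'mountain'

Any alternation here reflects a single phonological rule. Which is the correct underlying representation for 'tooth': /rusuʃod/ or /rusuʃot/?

The stem for 'tooth' ends in [d] in [rusuʃode] but [t] in [rusuʃot].
The stem 'name' ([ʃelɔrote], [ʃelɔrot]) shows [t] unchanged in both environments, so [t] cannot be basic with [d] derived before the LOC suffix.
So /d/ is underlying, and a rule of word-final obstruent devoicing — voiced obstruents become voiceless word-finally — gives [t].

/rusuʃod/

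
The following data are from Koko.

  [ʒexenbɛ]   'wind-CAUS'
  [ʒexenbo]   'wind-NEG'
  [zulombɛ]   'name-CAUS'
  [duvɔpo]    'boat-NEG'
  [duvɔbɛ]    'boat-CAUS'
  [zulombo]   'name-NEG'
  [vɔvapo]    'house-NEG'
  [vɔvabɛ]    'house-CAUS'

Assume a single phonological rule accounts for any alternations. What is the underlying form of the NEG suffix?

/-po/

The NEG morpheme has two allomorphs, [-bo] and [-po].
The CAUS suffix, which begins with [b], is invariant after every stem; so [b] is not altered by any rule here.
The NEG suffix is therefore /-po/ underlyingly, with post-nasal voicing: voiceless stops become voiced after a nasal.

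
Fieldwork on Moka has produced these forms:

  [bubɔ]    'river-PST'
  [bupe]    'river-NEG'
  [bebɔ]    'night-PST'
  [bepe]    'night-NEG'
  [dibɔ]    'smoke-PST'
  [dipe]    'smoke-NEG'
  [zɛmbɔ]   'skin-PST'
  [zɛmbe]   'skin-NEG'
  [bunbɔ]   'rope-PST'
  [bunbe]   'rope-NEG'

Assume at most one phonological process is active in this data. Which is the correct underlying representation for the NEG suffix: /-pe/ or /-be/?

The NEG suffix surfaces as [-be] and [-pe], depending on the final segment of the stem.
The PST suffix, which begins with [b], is invariant after every stem; so [b] is not altered by any rule here.
The NEG suffix is therefore /-pe/ underlyingly, with post-nasal voicing: voiceless stops become voiced after a nasal.

/-pe/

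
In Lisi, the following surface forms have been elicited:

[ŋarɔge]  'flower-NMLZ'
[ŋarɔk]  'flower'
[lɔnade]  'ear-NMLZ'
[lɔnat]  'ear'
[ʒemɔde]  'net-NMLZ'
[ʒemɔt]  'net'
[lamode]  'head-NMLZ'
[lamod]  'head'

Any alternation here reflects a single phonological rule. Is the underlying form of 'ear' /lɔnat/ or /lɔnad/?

/lɔnat/

The stem for 'ear' ends in [d] in [lɔnade] but [t] in [lɔnat].
If /d/ were underlying and a rule turned it into [t] in isolation, 'head' would also alternate; but it has [d] in both [lamode] and [lamod].
The alternation reflects intervocalic voicing: voiceless stops become voiced between vowels. /t/ is underlying.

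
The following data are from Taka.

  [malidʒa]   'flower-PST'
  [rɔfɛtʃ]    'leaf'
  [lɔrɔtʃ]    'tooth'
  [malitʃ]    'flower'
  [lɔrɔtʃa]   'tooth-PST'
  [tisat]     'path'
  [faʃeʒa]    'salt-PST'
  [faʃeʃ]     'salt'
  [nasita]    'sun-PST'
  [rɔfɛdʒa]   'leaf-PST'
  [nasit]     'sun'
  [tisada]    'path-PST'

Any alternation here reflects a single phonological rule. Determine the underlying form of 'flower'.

The root 'flower' surfaces as [malitʃ] and [malidʒa], with a stem-final [tʃ] ~ [dʒ] alternation.
But 'tooth' keeps [tʃ] in both environments ([lɔrɔtʃ], [lɔrɔtʃa]), so there is no rule changing /tʃ/ to [dʒ] before the PST suffix.
So /dʒ/ is underlying, and a rule of word-final obstruent devoicing — voiced obstruents become voiceless word-finally — gives [tʃ].
The underlying form of 'flower' is therefore /malidʒ/.

/malidʒ/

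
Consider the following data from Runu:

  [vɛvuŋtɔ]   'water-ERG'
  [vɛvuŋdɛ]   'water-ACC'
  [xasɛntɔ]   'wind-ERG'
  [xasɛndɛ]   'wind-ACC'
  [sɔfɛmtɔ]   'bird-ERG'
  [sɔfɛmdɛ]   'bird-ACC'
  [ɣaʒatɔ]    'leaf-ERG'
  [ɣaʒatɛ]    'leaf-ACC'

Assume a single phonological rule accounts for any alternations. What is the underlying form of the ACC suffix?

/-dɛ/

The ACC morpheme has two allomorphs, [-dɛ] and [-tɛ].
By contrast the ERG suffix keeps its initial [t] throughout — that segment must be underlying.
The ACC suffix is therefore /-dɛ/ underlyingly, with post-vocalic devoicing: voiced stops become voiceless after a vowel.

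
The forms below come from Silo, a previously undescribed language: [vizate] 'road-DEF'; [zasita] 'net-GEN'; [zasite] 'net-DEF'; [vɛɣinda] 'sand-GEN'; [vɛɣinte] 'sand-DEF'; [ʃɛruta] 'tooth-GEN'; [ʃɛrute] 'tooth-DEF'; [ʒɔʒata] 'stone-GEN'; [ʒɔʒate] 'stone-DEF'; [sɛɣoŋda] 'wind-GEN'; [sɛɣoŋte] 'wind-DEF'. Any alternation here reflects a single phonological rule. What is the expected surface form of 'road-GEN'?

[vizata]

The GEN suffix surfaces as [-da] and [-ta], depending on the final segment of the stem.
By contrast the DEF suffix keeps its initial [t] throughout — that segment must be underlying.
So the underlying form is /-da/, and voiced stops become voiceless after a vowel.
After 'road', which ends in a vowel, the suffix surfaces as [-ta], giving [vizata].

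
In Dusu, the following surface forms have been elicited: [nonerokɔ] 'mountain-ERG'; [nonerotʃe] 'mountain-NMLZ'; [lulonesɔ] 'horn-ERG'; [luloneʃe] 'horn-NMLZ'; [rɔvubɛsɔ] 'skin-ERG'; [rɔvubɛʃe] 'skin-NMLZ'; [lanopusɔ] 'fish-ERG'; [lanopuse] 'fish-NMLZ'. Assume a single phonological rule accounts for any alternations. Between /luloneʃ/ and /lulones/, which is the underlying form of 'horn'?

/luloneʃ/

'horn' shows [s] ~ [ʃ] at the end of the stem ([lulonesɔ] vs [luloneʃe]).
The stem 'fish' ([lanopusɔ], [lanopuse]) shows [s] unchanged in both environments, so [s] cannot be basic with [ʃ] derived before the NMLZ suffix.
So /ʃ/ is underlying, and a rule of depalatalization — palato-alveolar /tʃ/ and /ʃ/ become [k] and [s] when no front vowel follows — gives [s].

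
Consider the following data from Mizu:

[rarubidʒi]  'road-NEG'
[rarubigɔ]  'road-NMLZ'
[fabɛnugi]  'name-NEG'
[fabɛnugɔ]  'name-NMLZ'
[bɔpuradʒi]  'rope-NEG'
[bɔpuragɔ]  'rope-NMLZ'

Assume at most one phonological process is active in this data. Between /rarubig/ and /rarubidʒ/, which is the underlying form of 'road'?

/rarubidʒ/

The root 'road' surfaces as [rarubidʒi] and [rarubigɔ], with a stem-final [dʒ] ~ [g] alternation.
But 'name' keeps [g] in both environments ([fabɛnugi], [fabɛnugɔ]), so there is no rule changing /g/ to [dʒ] before the NEG suffix.
So /dʒ/ is underlying, and a rule of depalatalization — palato-alveolar /dʒ/ becomes [g] when no front vowel follows — gives [g].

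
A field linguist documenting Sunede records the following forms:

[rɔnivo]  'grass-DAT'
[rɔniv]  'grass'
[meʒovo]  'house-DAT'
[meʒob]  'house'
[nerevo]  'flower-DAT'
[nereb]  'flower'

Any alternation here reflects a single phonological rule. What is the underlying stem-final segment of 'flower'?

The stem for 'flower' ends in [v] in [nerevo] but [b] in [nereb].
Compare 'grass', with invariant [v] in [rɔnivo] and [rɔniv]: an analysis with underlying /v/ and a rule producing [b] in isolation would wrongly predict alternation here too.
Therefore /b/ is basic and [v] is derived by intervocalic spirantization (voiced stops become fricatives between vowels).

/b/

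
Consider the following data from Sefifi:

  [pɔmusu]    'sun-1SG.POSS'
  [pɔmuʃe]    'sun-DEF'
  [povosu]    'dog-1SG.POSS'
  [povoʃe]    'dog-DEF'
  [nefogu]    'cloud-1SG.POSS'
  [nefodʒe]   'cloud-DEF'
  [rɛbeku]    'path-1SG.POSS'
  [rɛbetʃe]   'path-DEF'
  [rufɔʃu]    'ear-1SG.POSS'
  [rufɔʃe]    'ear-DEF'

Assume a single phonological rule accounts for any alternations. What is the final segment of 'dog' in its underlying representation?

/s/

'dog' shows [s] ~ [ʃ] at the end of the stem ([povosu] vs [povoʃe]).
But 'ear' keeps [ʃ] in both environments ([rufɔʃu], [rufɔʃe]), so there is no rule changing /ʃ/ to [s] before the 1SG.POSS suffix.
Therefore /s/ is basic and [ʃ] is derived by palatalization before a front vowel (/k/, /g/ and /s/ become palato-alveolar [tʃ], [dʒ] and [ʃ] before a front vowel).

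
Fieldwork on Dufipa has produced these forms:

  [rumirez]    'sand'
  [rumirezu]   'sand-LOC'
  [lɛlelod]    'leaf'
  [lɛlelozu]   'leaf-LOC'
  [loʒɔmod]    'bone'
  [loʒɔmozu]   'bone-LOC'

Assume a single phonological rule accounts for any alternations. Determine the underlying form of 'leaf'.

'leaf' shows [d] ~ [z] at the end of the stem ([lɛlelod] vs [lɛlelozu]).
Compare 'sand', with invariant [z] in [rumirez] and [rumirezu]: an analysis with underlying /z/ and a rule producing [d] in isolation would wrongly predict alternation here too.
So /d/ is underlying, and a rule of intervocalic spirantization — voiced stops become fricatives between vowels — gives [z].
The underlying form of 'leaf' is therefore /lɛlelod/.

/lɛlelod/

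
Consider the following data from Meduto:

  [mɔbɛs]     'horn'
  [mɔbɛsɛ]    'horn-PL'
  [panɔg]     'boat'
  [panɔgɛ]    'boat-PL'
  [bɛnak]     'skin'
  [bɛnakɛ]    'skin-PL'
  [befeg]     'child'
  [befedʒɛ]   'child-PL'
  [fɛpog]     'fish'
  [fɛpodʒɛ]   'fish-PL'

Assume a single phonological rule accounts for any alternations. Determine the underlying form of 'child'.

/befedʒ/

The root 'child' surfaces as [befeg] and [befedʒɛ], with a stem-final [g] ~ [dʒ] alternation.
The stem 'boat' ([panɔg], [panɔgɛ]) shows [g] unchanged in both environments, so [g] cannot be basic with [dʒ] derived before the PL suffix.
Therefore /dʒ/ is basic and [g] is derived by depalatalization (palato-alveolar /dʒ/ becomes [g] when no front vowel follows).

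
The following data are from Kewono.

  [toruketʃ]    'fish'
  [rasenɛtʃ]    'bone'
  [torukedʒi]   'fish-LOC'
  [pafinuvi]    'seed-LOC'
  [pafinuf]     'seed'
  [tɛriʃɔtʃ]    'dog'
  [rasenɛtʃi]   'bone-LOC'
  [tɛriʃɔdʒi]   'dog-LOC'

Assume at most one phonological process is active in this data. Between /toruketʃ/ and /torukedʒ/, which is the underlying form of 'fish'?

'fish' shows [tʃ] ~ [dʒ] at the end of the stem ([toruketʃ] vs [torukedʒi]).
But 'bone' keeps [tʃ] in both environments ([rasenɛtʃ], [rasenɛtʃi]), so there is no rule changing /tʃ/ to [dʒ] before the LOC suffix.
The underlying segment must be /dʒ/; voiced obstruents become voiceless word-finally, yielding [tʃ] there.

/torukedʒ/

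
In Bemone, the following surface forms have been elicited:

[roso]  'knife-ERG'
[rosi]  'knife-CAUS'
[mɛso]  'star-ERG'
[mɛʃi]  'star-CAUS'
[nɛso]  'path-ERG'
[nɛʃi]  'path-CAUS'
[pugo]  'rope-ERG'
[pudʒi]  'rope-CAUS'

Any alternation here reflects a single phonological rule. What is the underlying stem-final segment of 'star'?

The stem for 'star' ends in [s] in [mɛso] but [ʃ] in [mɛʃi].
But 'knife' keeps [s] in both environments ([roso], [rosi]), so there is no rule changing /s/ to [ʃ] before the CAUS suffix.
The underlying segment must be /ʃ/; palato-alveolar /dʒ/ and /ʃ/ become [g] and [s] when no front vowel follows, yielding [s] there.

/ʃ/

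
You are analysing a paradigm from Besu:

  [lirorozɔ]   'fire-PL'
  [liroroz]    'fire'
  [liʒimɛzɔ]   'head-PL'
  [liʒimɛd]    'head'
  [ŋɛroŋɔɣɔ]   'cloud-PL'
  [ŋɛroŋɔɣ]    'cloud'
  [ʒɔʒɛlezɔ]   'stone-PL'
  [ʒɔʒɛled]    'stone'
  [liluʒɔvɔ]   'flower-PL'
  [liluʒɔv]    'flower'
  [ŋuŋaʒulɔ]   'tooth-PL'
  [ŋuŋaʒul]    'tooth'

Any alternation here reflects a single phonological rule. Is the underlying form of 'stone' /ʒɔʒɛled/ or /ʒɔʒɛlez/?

The stem for 'stone' ends in [z] in [ʒɔʒɛlezɔ] but [d] in [ʒɔʒɛled].
The stem 'fire' ([lirorozɔ], [liroroz]) shows [z] unchanged in both environments, so [z] cannot be basic with [d] derived in isolation.
So /d/ is underlying, and a rule of intervocalic spirantization — voiced stops become fricatives between vowels — gives [z].

/ʒɔʒɛled/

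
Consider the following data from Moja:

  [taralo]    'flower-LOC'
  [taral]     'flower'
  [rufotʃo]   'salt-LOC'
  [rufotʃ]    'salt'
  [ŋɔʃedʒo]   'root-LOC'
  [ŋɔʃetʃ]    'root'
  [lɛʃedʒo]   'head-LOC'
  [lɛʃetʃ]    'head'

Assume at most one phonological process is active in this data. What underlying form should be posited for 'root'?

The stem for 'root' ends in [dʒ] in [ŋɔʃedʒo] but [tʃ] in [ŋɔʃetʃ].
The stem 'salt' ([rufotʃo], [rufotʃ]) shows [tʃ] unchanged in both environments, so [tʃ] cannot be basic with [dʒ] derived before the LOC suffix.
Therefore /dʒ/ is basic and [tʃ] is derived by word-final obstruent devoicing (voiced obstruents become voiceless word-finally).

/ŋɔʃedʒ/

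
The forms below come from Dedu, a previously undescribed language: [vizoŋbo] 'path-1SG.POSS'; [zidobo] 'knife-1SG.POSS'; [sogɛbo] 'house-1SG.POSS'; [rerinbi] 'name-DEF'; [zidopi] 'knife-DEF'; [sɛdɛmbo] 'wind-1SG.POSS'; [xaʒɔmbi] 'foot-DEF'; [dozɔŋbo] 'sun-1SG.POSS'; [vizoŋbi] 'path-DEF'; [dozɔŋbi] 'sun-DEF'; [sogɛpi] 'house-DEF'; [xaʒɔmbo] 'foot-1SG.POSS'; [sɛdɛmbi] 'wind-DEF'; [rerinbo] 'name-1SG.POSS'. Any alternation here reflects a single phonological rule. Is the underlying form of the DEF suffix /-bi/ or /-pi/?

/-pi/

The DEF suffix surfaces as [-bi] and [-pi], depending on the final segment of the stem.
By contrast the 1SG.POSS suffix keeps its initial [b] throughout — that segment must be underlying.
So the underlying form is /-pi/, and voiceless stops become voiced after a nasal.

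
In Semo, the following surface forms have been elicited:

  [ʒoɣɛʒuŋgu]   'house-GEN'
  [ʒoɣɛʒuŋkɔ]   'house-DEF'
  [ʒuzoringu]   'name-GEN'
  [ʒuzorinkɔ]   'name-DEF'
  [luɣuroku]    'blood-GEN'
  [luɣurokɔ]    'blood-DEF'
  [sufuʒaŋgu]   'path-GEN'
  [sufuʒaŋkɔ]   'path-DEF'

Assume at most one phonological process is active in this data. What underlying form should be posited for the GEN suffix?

/-gu/

The GEN suffix surfaces as [-gu] and [-ku], depending on the final segment of the stem.
By contrast the DEF suffix keeps its initial [k] throughout — that segment must be underlying.
So the underlying form is /-gu/, and voiced stops become voiceless after a vowel.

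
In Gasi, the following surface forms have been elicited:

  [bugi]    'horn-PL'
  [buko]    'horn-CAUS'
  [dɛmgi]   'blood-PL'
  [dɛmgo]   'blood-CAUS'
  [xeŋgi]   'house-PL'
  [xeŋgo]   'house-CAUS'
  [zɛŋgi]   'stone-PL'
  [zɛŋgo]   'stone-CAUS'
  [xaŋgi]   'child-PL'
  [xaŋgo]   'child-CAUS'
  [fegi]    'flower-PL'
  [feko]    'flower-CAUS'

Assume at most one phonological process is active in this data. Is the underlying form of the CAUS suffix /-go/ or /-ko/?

The CAUS suffix surfaces as [-go] and [-ko], depending on the final segment of the stem.
By contrast the PL suffix keeps its initial [g] throughout — that segment must be underlying.
So the underlying form is /-ko/, and voiceless stops become voiced after a nasal.

/-ko/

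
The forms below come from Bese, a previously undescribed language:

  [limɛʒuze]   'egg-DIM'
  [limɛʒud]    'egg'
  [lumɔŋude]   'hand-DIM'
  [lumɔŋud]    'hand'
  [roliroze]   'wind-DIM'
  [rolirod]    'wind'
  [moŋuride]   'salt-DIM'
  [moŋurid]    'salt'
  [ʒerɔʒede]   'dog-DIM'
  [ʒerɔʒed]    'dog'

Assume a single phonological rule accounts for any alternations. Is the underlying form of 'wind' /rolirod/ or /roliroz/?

/roliroz/

The root 'wind' surfaces as [roliroze] and [rolirod], with a stem-final [z] ~ [d] alternation.
Compare 'hand', with invariant [d] in [lumɔŋude] and [lumɔŋud]: an analysis with underlying /d/ and a rule producing [z] before the DIM suffix would wrongly predict alternation here too.
The alternation reflects word-final hardening: voiced fricatives become stops word-finally. /z/ is underlying.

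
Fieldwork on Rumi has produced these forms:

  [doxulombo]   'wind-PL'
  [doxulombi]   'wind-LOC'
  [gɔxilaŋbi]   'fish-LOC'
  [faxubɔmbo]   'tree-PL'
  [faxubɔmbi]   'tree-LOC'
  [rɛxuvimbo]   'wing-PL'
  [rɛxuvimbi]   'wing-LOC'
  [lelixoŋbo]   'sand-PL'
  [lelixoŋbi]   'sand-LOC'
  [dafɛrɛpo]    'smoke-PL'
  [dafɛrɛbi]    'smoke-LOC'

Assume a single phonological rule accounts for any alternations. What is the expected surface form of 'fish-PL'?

The PL suffix surfaces as [-bo] and [-po], depending on the final segment of the stem.
By contrast the LOC suffix keeps its initial [b] throughout — that segment must be underlying.
The PL suffix is therefore /-po/ underlyingly, with post-nasal voicing: voiceless stops become voiced after a nasal.
After 'fish', which ends in a nasal, the suffix surfaces as [-bo], giving [gɔxilaŋbo].

[gɔxilaŋbo]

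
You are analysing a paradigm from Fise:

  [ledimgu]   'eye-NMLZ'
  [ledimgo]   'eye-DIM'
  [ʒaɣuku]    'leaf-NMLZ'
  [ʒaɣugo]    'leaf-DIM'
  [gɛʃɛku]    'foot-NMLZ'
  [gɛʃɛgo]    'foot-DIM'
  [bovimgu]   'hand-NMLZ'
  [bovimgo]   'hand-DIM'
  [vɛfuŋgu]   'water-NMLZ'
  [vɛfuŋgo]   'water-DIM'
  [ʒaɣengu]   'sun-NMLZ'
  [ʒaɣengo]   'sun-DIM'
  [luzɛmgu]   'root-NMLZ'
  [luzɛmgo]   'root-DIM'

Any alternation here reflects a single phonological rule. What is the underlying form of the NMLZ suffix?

The NMLZ suffix surfaces as [-gu] and [-ku], depending on the final segment of the stem.
By contrast the DIM suffix keeps its initial [g] throughout — that segment must be underlying.
So the underlying form is /-ku/, and voiceless stops become voiced after a nasal.

/-ku/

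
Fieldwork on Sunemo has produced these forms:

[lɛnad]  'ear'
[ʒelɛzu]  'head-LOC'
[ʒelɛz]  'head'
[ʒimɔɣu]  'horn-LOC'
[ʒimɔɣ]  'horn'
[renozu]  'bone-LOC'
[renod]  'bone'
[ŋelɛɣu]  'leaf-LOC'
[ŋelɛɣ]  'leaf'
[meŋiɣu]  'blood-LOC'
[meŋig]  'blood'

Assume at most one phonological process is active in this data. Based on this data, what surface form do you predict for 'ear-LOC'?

The stem for 'bone' ends in [z] in [renozu] but [d] in [renod].
But 'head' keeps [z] in both environments ([ʒelɛzu], [ʒelɛz]), so there is no rule changing /z/ to [d] in isolation.
So /d/ is underlying, and a rule of intervocalic spirantization — voiced stops become fricatives between vowels — gives [z].
From [lɛnad] the stem 'ear' is /lɛnad/; between vowels this yields [lɛnazu].

[lɛnazu]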